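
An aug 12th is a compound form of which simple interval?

Subtracting seven from the interval number removes an octave: 12 − 7 = 5.
Quality carries through unchanged, so the simple form is an augmented fifth.

A5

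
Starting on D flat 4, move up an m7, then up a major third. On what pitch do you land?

Db4 up a minor seventh → Cb5 (10 semitones).
A major third up from Cb5 is Eb5.

E flat 5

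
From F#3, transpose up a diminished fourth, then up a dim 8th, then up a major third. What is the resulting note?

Db5

Up a diminished fourth from F#3: Bb3 (4 semitones up).
Up a diminished octave from Bb3: Bbb4 (11 semitones up).
A major third up from Bbb4 is Db5.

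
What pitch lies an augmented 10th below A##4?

Three letters down from A (plus an octave) reaches F.
An augmented tenth is 17 semitones; 17 semitones down from A##4 gives F#3.

F#3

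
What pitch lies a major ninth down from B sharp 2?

The ninth's letter: B down two letter names plus an octave → A.
A major ninth spans 14 semitones, so from B#2 the target pitch is A#1.

A sharp 1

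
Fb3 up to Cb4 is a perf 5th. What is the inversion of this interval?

Interval numbers invert to sum to nine: 5 + 4 = 9, so a fifth inverts to a fourth.
And perfect stays perfect under inversion, so we get a perfect fourth.

perfect fourth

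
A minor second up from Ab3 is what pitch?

Two letter names up from A: B.
Moving 1 semitone up from Ab3 (the size of a minor second) reaches Bbb3.

Bbb3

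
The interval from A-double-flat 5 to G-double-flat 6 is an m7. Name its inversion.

Interval numbers invert to sum to nine: 7 + 2 = 9, so a seventh inverts to a second.
Quality inverts too: minor becomes major. That makes the inversion a major second.

M2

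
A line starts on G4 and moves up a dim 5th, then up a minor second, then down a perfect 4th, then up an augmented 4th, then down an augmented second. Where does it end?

Dbb5

Up a diminished fifth from G4: Db5 (6 semitones up).
A minor second up from Db5 is Ebb5.
Down a perfect fourth from Ebb5: Bbb4 (5 semitones down).
Bbb4 up an augmented fourth → Eb5 (6 semitones).
An augmented second down from Eb5 is Dbb5.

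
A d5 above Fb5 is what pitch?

Cbb6

Five letter names up from F: C.
Moving 6 semitones up from Fb5 (the size of a diminished fifth) reaches Cbb6.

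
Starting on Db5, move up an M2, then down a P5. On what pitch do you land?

Ab4

Up a major second from Db5: Eb5 (2 semitones up).
Down a perfect fifth from Eb5: Ab4 (7 semitones down).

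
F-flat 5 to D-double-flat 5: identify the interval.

Descending from Fb5 to Dbb5 is the same interval as ascending Dbb5 to Fb5.
D to F spans three letter names (D-E-F), so the interval is some kind of third.
The major third spans 4 semitones, and Dbb5 to Fb5 is exactly 4 semitones — so this is a major third.

major third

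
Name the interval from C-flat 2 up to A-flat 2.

major 6th

C to A spans six letter names (C-D-E-F-G-A) — that makes it a sixth of some quality.
The major sixth spans 9 semitones, and Cb2 to Ab2 is exactly 9 semitones — so this is a major sixth.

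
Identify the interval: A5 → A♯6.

A to A is the same letter name, plus an octave: an octave.
A perfect octave would be 12 semitones; A5 to A#6 is 13, one semitone wider, so the interval is augmented.

A8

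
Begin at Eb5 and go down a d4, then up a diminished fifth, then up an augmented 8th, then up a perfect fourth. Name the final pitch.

Down a diminished fourth from Eb5: B4 (4 semitones down).
A diminished fifth up from B4 is F5.
F5 up an augmented octave → F#6 (13 semitones).
Up a perfect fourth from F#6: B6 (5 semitones up).

B6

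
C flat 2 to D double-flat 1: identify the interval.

major 7th

Descending from Cb2 to Dbb1 is the same interval as ascending Dbb1 to Cb2.
D to C spans seven letter names (D-E-F-G-A-B-C) — that makes it a seventh of some quality.
Counting semitones, Dbb1→Cb2 is 11, which is the major seventh.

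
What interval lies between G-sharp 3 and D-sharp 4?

G to D spans five letter names (G-A-B-C-D) — that makes it a fifth of some quality.
Counting semitones, G#3→D#4 is 7, which is the perfect fifth.

perfect fifth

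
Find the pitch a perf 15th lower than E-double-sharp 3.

E-double-sharp 1

For a fifteenth the letter name doesn't change: still E, two octaves down.
Moving 24 semitones down from E##3 (the size of a perfect fifteenth) reaches E##1.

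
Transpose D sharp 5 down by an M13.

F sharp 3

Six letters down from D (plus an octave) reaches F.
A major thirteenth is 21 semitones; 21 semitones down from D#5 gives F#3.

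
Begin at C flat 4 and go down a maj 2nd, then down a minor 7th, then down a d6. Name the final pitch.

E 2

A major second down from Cb4 is Bbb3.
Bbb3 down a minor seventh → Cb3 (10 semitones).
A diminished sixth down from Cb3 is E2.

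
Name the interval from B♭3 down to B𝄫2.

augmented 8th

Descending from Bb3 to Bbb2 is the same interval as ascending Bbb2 to Bb3.
B to B is the same letter name, plus an octave — that makes it an octave of some quality.
The perfect octave is 12 semitones; here we have 13, one semitone wider: augmented.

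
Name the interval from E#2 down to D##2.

Descending from E#2 to D##2 is the same interval as ascending D##2 to E#2.
D to E spans two letter names (D-E) — that makes it a second of some quality.
At 1 semitone, D##2→E#2 falls one short of a major second: minor.

m2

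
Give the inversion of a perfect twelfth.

First reduce the compound perfect twelfth to its simple form, a perfect fifth.
Interval numbers invert to sum to nine: 5 + 4 = 9, so a fifth inverts to a fourth.
The quality also flips — perfect stays perfect — giving a perfect fourth.

P4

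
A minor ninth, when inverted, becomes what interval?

major 7th

First reduce the compound minor ninth to its simple form, a minor second.
Inverted interval numbers add to nine, so a second pairs with a seventh (2 + 7 = 9).
Quality inverts too: minor becomes major. That makes the inversion a major seventh.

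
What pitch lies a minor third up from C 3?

Three letter names up from C: E.
A minor third is 3 semitones; 3 semitones up from C3 gives Eb3.

E flat 3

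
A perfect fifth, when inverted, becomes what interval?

perfect fourth

Inverted interval numbers add to nine, so a fifth pairs with a fourth (5 + 4 = 9).
And perfect stays perfect under inversion, so we get a perfect fourth.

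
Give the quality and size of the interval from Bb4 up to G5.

B to G spans six letter names (B-C-D-E-F-G) — that makes it a sixth of some quality.
Counting semitones, Bb4→G5 is 9, which is the major sixth.

major sixth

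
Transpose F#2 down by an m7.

G#1

Seven letter names down from F: G.
A minor seventh is 10 semitones; 10 semitones down from F#2 gives G#1.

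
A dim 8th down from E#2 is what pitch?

E##1

An octave keeps the letter name E, an octave down from E.
A diminished octave is 11 semitones; 11 semitones down from E#2 gives E##1.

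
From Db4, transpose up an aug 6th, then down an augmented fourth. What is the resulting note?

F4

Db4 up an augmented sixth → B4 (10 semitones).
Down an augmented fourth from B4: F4 (6 semitones down).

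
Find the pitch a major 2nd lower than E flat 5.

D flat 5

Two letter names down from E: D.
Moving 2 semitones down from Eb5 (the size of a major second) reaches Db5.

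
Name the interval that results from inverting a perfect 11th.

perfect fifth

First reduce the compound perfect eleventh to its simple form, a perfect fourth.
Inverted interval numbers add to nine, so a fourth pairs with a fifth (4 + 5 = 9).
Quality inverts too: perfect stays perfect. That makes the inversion a perfect fifth.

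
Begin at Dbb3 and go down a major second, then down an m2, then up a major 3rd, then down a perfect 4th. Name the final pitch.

Dbb3 down a major second → Cbb3 (2 semitones).
A minor second down from Cbb3 is Bbb2.
A major third up from Bbb2 is Db3.
A perfect fourth down from Db3 is Ab2.

Ab2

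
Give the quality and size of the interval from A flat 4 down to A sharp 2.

Descending from Ab4 to A#2 is the same interval as ascending A#2 to Ab4.
A to A is the same letter name, plus 2 octaves — that makes it a fifteenth of some quality.
The perfect fifteenth is 24 semitones; here we have 22, two semitones narrower: doubly diminished.
(Equivalently, a compound doubly diminished octave: a doubly diminished octave plus an octave.)

doubly diminished 15th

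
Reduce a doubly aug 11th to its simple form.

Each octave removed subtracts seven from the number: 11 − 7 = 4.
That makes a doubly augmented eleventh a compound doubly augmented fourth — an octave plus a doubly augmented fourth.

doubly augmented 4th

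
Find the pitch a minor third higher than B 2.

D 3

The third takes the letter from B up to D.
A minor third spans 3 semitones, so from B2 the target pitch is D3.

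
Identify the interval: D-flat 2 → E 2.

D to E spans two letter names (D-E), so the interval is some kind of second.
Db2 to E2 spans 3 semitones — one semitone wider than the major second (2) — giving an augmented second.

augmented second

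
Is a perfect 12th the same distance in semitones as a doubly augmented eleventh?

Yes

Both span 19 semitones: a perfect twelfth and a doubly augmented eleventh are the same chromatic distance.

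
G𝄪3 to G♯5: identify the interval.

G to G is the same letter name, plus 2 octaves: a fifteenth.
G##3 to G#5 spans 23 semitones — one semitone narrower than the perfect fifteenth (24) — giving a diminished fifteenth.
(Equivalently, a compound diminished octave: a diminished octave plus an octave.)

diminished fifteenth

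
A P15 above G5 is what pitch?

A fifteenth keeps the letter name G, two octaves up from G.
Moving 24 semitones up from G5 (the size of a perfect fifteenth) reaches G7.

G7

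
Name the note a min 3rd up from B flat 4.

D flat 5

Counting three letter names up from B lands on D.
Moving 3 semitones up from Bb4 (the size of a minor third) reaches Db5.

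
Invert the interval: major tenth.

First reduce the compound major tenth to its simple form, a major third.
The rule of nine gives the new number: 9 − 3 = 6, so a third becomes a sixth.
Quality inverts too: major becomes minor. That makes the inversion a minor sixth.

minor 6th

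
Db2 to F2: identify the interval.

M3

D to F spans three letter names (D-E-F) — that makes it a third of some quality.
Db2 to F2 is 4 semitones, matching the major third exactly, so the quality is major.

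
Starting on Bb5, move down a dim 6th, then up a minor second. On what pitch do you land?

Down a diminished sixth from Bb5: D#5 (7 semitones down).
D#5 up a minor second → E5 (1 semitone).

E5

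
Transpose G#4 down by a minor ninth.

The ninth's letter: G down two letter names plus an octave → F.
Moving 13 semitones down from G#4 (the size of a minor ninth) reaches F##3.

F##3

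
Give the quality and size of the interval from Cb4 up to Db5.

M9

C to D spans two letter names (C-D), plus an octave, so the interval is some kind of ninth.
Cb4 to Db5 is 14 semitones, matching the major ninth exactly, so the quality is major.
(Equivalently, a compound major second: a major second plus an octave.)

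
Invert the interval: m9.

major seventh

First reduce the compound minor ninth to its simple form, a minor second.
The rule of nine gives the new number: 9 − 2 = 7, so a second becomes a seventh.
Quality inverts too: minor becomes major. That makes the inversion a major seventh.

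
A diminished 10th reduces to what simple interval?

Each octave removed subtracts seven from the number: 10 − 7 = 3.
That makes a diminished tenth a compound diminished third — an octave plus a diminished third.

diminished third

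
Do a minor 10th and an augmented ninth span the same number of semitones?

Both span 15 semitones: a minor tenth and an augmented ninth are the same chromatic distance.

Yes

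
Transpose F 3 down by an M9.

The ninth's letter: F down two letter names plus an octave → E.
A major ninth is 14 semitones; 14 semitones down from F3 gives Eb2.

E flat 2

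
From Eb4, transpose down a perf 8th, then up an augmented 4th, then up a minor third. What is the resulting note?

C4

Down a perfect octave from Eb4: Eb3 (12 semitones down).
Up an augmented fourth from Eb3: A3 (6 semitones up).
A3 up a minor third → C4 (3 semitones).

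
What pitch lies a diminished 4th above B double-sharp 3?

Counting four letter names up from B lands on E.
A diminished fourth spans 4 semitones, so from B##3 the target pitch is E#4.

E sharp 4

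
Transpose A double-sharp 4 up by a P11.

D double-sharp 6

The eleventh's letter: A up four letter names plus an octave → D.
A perfect eleventh is 17 semitones; 17 semitones up from A##4 gives D##6.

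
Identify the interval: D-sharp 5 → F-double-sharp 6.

D to F spans three letter names (D-E-F), plus an octave — that makes it a tenth of some quality.
D#5 to F##6 is 16 semitones, matching the major tenth exactly, so the quality is major.
(Equivalently, a compound major third: a major third plus an octave.)

major tenth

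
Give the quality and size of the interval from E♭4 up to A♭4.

E to A spans four letter names (E-F-G-A) — that makes it a fourth of some quality.
Counting semitones, Eb4→Ab4 is 5, which is the perfect fourth.

P4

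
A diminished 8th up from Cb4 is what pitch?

Cbb5

An octave keeps the letter name C, an octave up from C.
A diminished octave is 11 semitones; 11 semitones up from Cb4 gives Cbb5.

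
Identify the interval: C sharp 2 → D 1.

Descending from C#2 to D1 is the same interval as ascending D1 to C#2.
D to C spans seven letter names (D-E-F-G-A-B-C): a seventh.
Counting semitones, D1→C#2 is 11, which is the major seventh.

major 7th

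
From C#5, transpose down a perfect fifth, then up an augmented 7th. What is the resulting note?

E##5

C#5 down a perfect fifth → F#4 (7 semitones).
An augmented seventh up from F#4 is E##5.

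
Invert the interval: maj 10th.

m6

First reduce the compound major tenth to its simple form, a major third.
The rule of nine gives the new number: 9 − 3 = 6, so a third becomes a sixth.
The quality also flips — major becomes minor — giving a minor sixth.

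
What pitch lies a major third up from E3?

Three letter names up from E: G.
Moving 4 semitones up from E3 (the size of a major third) reaches G#3.

G#3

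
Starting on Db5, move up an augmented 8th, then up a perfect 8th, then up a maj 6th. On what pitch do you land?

B7

An augmented octave up from Db5 is D6.
Up a perfect octave from D6: D7 (12 semitones up).
Up a major sixth from D7: B7 (9 semitones up).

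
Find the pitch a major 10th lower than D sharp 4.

B 2

Three letters down from D (plus an octave) reaches B.
Moving 16 semitones down from D#4 (the size of a major tenth) reaches B2.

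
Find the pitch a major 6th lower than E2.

G1

Counting six letter names down from E lands on G.
A major sixth spans 9 semitones, so from E2 the target pitch is G1.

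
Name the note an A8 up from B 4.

The letter stays B (same as the start), shifted an octave up.
An augmented octave spans 13 semitones, so from B4 the target pitch is B#5.

B-sharp 5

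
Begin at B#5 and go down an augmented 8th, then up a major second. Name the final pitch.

C#5

Down an augmented octave from B#5: B4 (13 semitones down).
A major second up from B4 is C#5.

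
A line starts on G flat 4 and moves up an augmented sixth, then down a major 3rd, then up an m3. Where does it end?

Gb4 up an augmented sixth → E5 (10 semitones).
A major third down from E5 is C5.
Up a minor third from C5: Eb5 (3 semitones up).

E flat 5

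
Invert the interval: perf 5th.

perfect 4th

Inverted interval numbers add to nine, so a fifth pairs with a fourth (5 + 4 = 9).
Quality inverts too: perfect stays perfect. That makes the inversion a perfect fourth.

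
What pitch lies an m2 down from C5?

B4

The second takes the letter from C down to B.
A minor second spans 1 semitone, so from C5 the target pitch is B4.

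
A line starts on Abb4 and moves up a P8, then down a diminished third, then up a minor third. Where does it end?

Abb4 up a perfect octave → Abb5 (12 semitones).
A diminished third down from Abb5 is F5.
Up a minor third from F5: Ab5 (3 semitones up).

Ab5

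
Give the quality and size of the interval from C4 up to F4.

P4

C to F spans four letter names (C-D-E-F): a fourth.
C4 to F4 is 5 semitones, matching the perfect fourth exactly, so the quality is perfect.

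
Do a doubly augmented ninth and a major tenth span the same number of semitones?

Yes

Both span 16 semitones: a doubly augmented ninth and a major tenth are the same chromatic distance.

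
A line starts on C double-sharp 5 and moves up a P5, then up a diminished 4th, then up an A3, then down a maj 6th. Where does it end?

A perfect fifth up from C##5 is G##5.
Up a diminished fourth from G##5: C#6 (4 semitones up).
Up an augmented third from C#6: E##6 (5 semitones up).
E##6 down a major sixth → G##5 (9 semitones).

G double-sharp 5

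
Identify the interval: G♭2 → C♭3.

G to C spans four letter names (G-A-B-C), so the interval is some kind of fourth.
The perfect fourth spans 5 semitones, and Gb2 to Cb3 is exactly 5 semitones — so this is a perfect fourth.

perfect fourth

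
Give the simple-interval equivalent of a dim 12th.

Subtracting seven from the interval number removes an octave: 12 − 7 = 5.
Quality carries through unchanged, so the simple form is a diminished fifth.

diminished fifth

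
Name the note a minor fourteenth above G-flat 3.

Counting seven letter names plus an octave up from G lands on F.
Moving 22 semitones up from Gb3 (the size of a minor fourteenth) reaches Fb5.

F-flat 5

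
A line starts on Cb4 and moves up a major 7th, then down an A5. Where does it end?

Ebb4

A major seventh up from Cb4 is Bb4.
Down an augmented fifth from Bb4: Ebb4 (8 semitones down).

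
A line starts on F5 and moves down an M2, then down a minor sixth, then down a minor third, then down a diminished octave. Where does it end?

E#3

A major second down from F5 is Eb5.
Eb5 down a minor sixth → G4 (8 semitones).
Down a minor third from G4: E4 (3 semitones down).
A diminished octave down from E4 is E#3.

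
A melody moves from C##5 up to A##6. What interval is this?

major 13th

C to A spans six letter names (C-D-E-F-G-A), plus an octave: a thirteenth.
The major thirteenth spans 21 semitones, and C##5 to A##6 is exactly 21 semitones — so this is a major thirteenth.
(Equivalently, a compound major sixth: a major sixth plus an octave.)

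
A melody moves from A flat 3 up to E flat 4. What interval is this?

A to E spans five letter names (A-B-C-D-E) — that makes it a fifth of some quality.
The perfect fifth spans 7 semitones, and Ab3 to Eb4 is exactly 7 semitones — so this is a perfect fifth.

perfect fifth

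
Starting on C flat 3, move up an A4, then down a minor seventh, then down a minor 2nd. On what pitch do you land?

An augmented fourth up from Cb3 is F3.
Down a minor seventh from F3: G2 (10 semitones down).
A minor second down from G2 is F#2.

F sharp 2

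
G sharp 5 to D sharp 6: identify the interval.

P5

G to D spans five letter names (G-A-B-C-D) — that makes it a fifth of some quality.
G#5 to D#6 is 7 semitones, matching the perfect fifth exactly, so the quality is perfect.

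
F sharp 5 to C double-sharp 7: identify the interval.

augmented twelfth

F to C spans five letter names (F-G-A-B-C), plus an octave — that makes it a twelfth of some quality.
F#5 to C##7 spans 20 semitones — one semitone wider than the perfect twelfth (19) — giving an augmented twelfth.
(Equivalently, a compound augmented fifth: an augmented fifth plus an octave.)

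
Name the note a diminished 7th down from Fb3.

Counting seven letter names down from F lands on G.
A diminished seventh is 9 semitones; 9 semitones down from Fb3 gives G2.

G2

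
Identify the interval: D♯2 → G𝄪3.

D to G spans four letter names (D-E-F-G), plus an octave, so the interval is some kind of eleventh.
A perfect eleventh would be 17 semitones; D#2 to G##3 is 18, one semitone wider, so the interval is augmented.
(Equivalently, a compound augmented fourth: an augmented fourth plus an octave.)

augmented eleventh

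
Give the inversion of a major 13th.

m3

First reduce the compound major thirteenth to its simple form, a major sixth.
Interval numbers invert to sum to nine: 6 + 3 = 9, so a sixth inverts to a third.
The quality also flips — major becomes minor — giving a minor third.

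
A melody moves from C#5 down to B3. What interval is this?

Descending from C#5 to B3 is the same interval as ascending B3 to C#5.
B to C spans two letter names (B-C), plus an octave, so the interval is some kind of ninth.
The major ninth spans 14 semitones, and B3 to C#5 is exactly 14 semitones — so this is a major ninth.
(Equivalently, a compound major second: a major second plus an octave.)

major 9th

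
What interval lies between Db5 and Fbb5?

diminished third

D to F spans three letter names (D-E-F) — that makes it a third of some quality.
A major third would be 4 semitones; Db5 to Fbb5 is 2, two semitones narrower, so the interval is diminished.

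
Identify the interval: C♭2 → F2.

augmented fourth

C to F spans four letter names (C-D-E-F), so the interval is some kind of fourth.
Cb2 to F2 spans 6 semitones — one semitone wider than the perfect fourth (5) — giving an augmented fourth.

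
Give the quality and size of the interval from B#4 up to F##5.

perfect fifth

B to F spans five letter names (B-C-D-E-F), so the interval is some kind of fifth.
Counting semitones, B#4→F##5 is 7, which is the perfect fifth.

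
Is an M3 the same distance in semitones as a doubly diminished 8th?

A major third is 4 semitones but a doubly diminished octave is 10 semitones — different sizes.

No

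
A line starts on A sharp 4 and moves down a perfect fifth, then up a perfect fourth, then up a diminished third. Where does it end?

B flat 4

A perfect fifth down from A#4 is D#4.
D#4 up a perfect fourth → G#4 (5 semitones).
G#4 up a diminished third → Bb4 (2 semitones).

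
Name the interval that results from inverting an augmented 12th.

First reduce the compound augmented twelfth to its simple form, an augmented fifth.
Interval numbers invert to sum to nine: 5 + 4 = 9, so a fifth inverts to a fourth.
And augmented becomes diminished under inversion, so we get a diminished fourth.

diminished 4th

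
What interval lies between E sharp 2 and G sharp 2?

E to G spans three letter names (E-F-G) — that makes it a third of some quality.
A major third would be 4 semitones, but E#2 to G#2 is 3 — one semitone narrower, making it a minor third.

minor third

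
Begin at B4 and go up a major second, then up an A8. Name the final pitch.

Up a major second from B4: C#5 (2 semitones up).
Up an augmented octave from C#5: C##6 (13 semitones up).

C##6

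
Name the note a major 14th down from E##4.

The fourteenth's letter: E down seven letter names plus an octave → F.
Moving 23 semitones down from E##4 (the size of a major fourteenth) reaches F##2.

F##2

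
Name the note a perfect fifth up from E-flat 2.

Five letter names up from E: B.
A perfect fifth is 7 semitones; 7 semitones up from Eb2 gives Bb2.

B-flat 2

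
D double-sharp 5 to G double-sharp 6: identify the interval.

perfect eleventh

D to G spans four letter names (D-E-F-G), plus an octave: an eleventh.
Counting semitones, D##5→G##6 is 17, which is the perfect eleventh.
(Equivalently, a compound perfect fourth: a perfect fourth plus an octave.)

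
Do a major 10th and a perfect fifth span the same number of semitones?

16 semitones (major tenth) vs 7 semitones (perfect fifth): not equal.

No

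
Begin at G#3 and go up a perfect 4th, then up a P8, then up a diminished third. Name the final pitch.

Eb5

A perfect fourth up from G#3 is C#4.
C#4 up a perfect octave → C#5 (12 semitones).
A diminished third up from C#5 is Eb5.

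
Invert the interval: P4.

The rule of nine gives the new number: 9 − 4 = 5, so a fourth becomes a fifth.
Quality inverts too: perfect stays perfect. That makes the inversion a perfect fifth.

P5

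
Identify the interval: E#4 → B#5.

P12

E to B spans five letter names (E-F-G-A-B), plus an octave — that makes it a twelfth of some quality.
Counting semitones, E#4→B#5 is 19, which is the perfect twelfth.
(Equivalently, a compound perfect fifth: a perfect fifth plus an octave.)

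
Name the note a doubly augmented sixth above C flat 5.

A sharp 5

Counting six letter names up from C lands on A.
Moving 11 semitones up from Cb5 (the size of a doubly augmented sixth) reaches A#5.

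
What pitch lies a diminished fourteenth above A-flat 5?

Counting seven letter names plus an octave up from A lands on G.
A diminished fourteenth is 21 semitones; 21 semitones up from Ab5 gives Gbb7.

G-double-flat 7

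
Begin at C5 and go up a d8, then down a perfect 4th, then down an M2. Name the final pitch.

Up a diminished octave from C5: Cb6 (11 semitones up).
Down a perfect fourth from Cb6: Gb5 (5 semitones down).
Down a major second from Gb5: Fb5 (2 semitones down).

Fb5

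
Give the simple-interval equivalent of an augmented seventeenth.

augmented 3rd

Take out 2 octaves (14 from the number): 17 − 14 = 3.
So an augmented seventeenth is 2 octaves plus an augmented third. The quality is unchanged.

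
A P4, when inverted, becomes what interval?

Inverted interval numbers add to nine, so a fourth pairs with a fifth (4 + 5 = 9).
And perfect stays perfect under inversion, so we get a perfect fifth.

perfect 5th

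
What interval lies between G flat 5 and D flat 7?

G to D spans five letter names (G-A-B-C-D), plus an octave, so the interval is some kind of twelfth.
Gb5 to Db7 is 19 semitones, matching the perfect twelfth exactly, so the quality is perfect.
(Equivalently, a compound perfect fifth: a perfect fifth plus an octave.)

P12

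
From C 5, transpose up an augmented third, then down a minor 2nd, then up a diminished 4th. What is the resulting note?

Up an augmented third from C5: E#5 (5 semitones up).
A minor second down from E#5 is D##5.
D##5 up a diminished fourth → G#5 (4 semitones).

G sharp 5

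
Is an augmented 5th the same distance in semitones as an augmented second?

8 semitones (augmented fifth) vs 3 semitones (augmented second): not equal.

No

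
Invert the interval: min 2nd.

major 7th

The rule of nine gives the new number: 9 − 2 = 7, so a second becomes a seventh.
And minor becomes major under inversion, so we get a major seventh.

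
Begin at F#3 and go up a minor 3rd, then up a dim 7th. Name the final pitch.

Gb4

Up a minor third from F#3: A3 (3 semitones up).
A3 up a diminished seventh → Gb4 (9 semitones).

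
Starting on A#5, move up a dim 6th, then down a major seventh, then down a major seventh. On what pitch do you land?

Abb4

A diminished sixth up from A#5 is F6.
A major seventh down from F6 is Gb5.
Down a major seventh from Gb5: Abb4 (11 semitones down).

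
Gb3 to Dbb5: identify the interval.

G to D spans five letter names (G-A-B-C-D), plus an octave: a twelfth.
The perfect twelfth is 19 semitones; here we have 18, one semitone narrower: diminished.
(Equivalently, a compound diminished fifth: a diminished fifth plus an octave.)

diminished twelfth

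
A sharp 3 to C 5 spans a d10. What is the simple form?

Take out an octave (7 from the number): 10 − 7 = 3.
So a diminished tenth is an octave plus a diminished third. The quality is unchanged.

diminished third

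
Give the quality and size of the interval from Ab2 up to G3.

major seventh

A to G spans seven letter names (A-B-C-D-E-F-G) — that makes it a seventh of some quality.
Counting semitones, Ab2→G3 is 11, which is the major seventh.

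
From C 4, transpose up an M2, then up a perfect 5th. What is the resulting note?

A major second up from C4 is D4.
D4 up a perfect fifth → A4 (7 semitones).

A 4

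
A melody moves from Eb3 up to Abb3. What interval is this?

diminished fourth

E to A spans four letter names (E-F-G-A), so the interval is some kind of fourth.
Eb3 to Abb3 spans 4 semitones — one semitone narrower than the perfect fourth (5) — giving a diminished fourth.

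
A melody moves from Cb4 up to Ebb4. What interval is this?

minor third

C to E spans three letter names (C-D-E) — that makes it a third of some quality.
At 3 semitones, Cb4→Ebb4 falls one short of a major third: minor.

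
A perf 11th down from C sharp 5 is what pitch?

Counting four letter names plus an octave down from C lands on G.
A perfect eleventh spans 17 semitones, so from C#5 the target pitch is G#3.

G sharp 3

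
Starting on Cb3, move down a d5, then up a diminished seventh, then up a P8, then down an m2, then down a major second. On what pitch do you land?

Cb4

Down a diminished fifth from Cb3: F2 (6 semitones down).
F2 up a diminished seventh → Ebb3 (9 semitones).
A perfect octave up from Ebb3 is Ebb4.
Ebb4 down a minor second → Db4 (1 semitone).
A major second down from Db4 is Cb4.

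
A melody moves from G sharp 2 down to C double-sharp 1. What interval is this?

Descending from G#2 to C##1 is the same interval as ascending C##1 to G#2.
C to G spans five letter names (C-D-E-F-G), plus an octave — that makes it a twelfth of some quality.
C##1 to G#2 spans 18 semitones — one semitone narrower than the perfect twelfth (19) — giving a diminished twelfth.
(Equivalently, a compound diminished fifth: a diminished fifth plus an octave.)

diminished 12th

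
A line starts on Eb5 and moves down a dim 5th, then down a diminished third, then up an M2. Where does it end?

Eb5 down a diminished fifth → A4 (6 semitones).
A diminished third down from A4 is F##4.
Up a major second from F##4: G##4 (2 semitones up).

G##4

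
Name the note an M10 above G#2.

The tenth's letter: G up three letter names plus an octave → B.
A major tenth spans 16 semitones, so from G#2 the target pitch is B#3.

B#3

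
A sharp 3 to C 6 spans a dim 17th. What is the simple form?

diminished third

Take out 2 octaves (14 from the number): 17 − 14 = 3.
So a diminished seventeenth is 2 octaves plus a diminished third. The quality is unchanged.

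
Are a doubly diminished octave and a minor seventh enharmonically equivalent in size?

Yes

A doubly diminished octave spans 10 semitones, and a minor seventh also spans 10 semitones — they're enharmonic.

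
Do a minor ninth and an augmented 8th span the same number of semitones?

Yes

A minor ninth spans 13 semitones, and an augmented octave also spans 13 semitones — they're enharmonic.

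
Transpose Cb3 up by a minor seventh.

Bbb3

Seven letter names up from C: B.
Moving 10 semitones up from Cb3 (the size of a minor seventh) reaches Bbb3.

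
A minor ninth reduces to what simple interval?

Subtracting seven from the interval number removes an octave: 9 − 7 = 2.
So a minor ninth is an octave plus a minor second. The quality is unchanged.

m2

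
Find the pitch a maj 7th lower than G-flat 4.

A-double-flat 3

Counting seven letter names down from G lands on A.
Moving 11 semitones down from Gb4 (the size of a major seventh) reaches Abb3.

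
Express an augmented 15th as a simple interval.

augmented octave

Subtracting seven from the interval number removes an octave: 15 − 7 = 8.
That makes an augmented fifteenth a compound augmented octave — an octave plus an augmented octave.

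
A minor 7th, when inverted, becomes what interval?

Interval numbers invert to sum to nine: 7 + 2 = 9, so a seventh inverts to a second.
The quality also flips — minor becomes major — giving a major second.

major 2nd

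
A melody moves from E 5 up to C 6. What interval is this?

minor sixth

E to C spans six letter names (E-F-G-A-B-C): a sixth.
A major sixth would be 9 semitones, but E5 to C6 is 8 — one semitone narrower, making it a minor sixth.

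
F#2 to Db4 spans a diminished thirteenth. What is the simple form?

d6

Subtracting seven from the interval number removes an octave: 13 − 7 = 6.
So a diminished thirteenth is an octave plus a diminished sixth. The quality is unchanged.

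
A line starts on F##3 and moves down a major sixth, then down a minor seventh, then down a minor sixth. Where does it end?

D##1

Down a major sixth from F##3: A#2 (9 semitones down).
A minor seventh down from A#2 is B#1.
B#1 down a minor sixth → D##1 (8 semitones).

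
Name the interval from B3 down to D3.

Descending from B3 to D3 is the same interval as ascending D3 to B3.
D to B spans six letter names (D-E-F-G-A-B): a sixth.
The major sixth spans 9 semitones, and D3 to B3 is exactly 9 semitones — so this is a major sixth.

major 6th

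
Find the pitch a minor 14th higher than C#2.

B3

Seven letters up from C (plus an octave) reaches B.
A minor fourteenth is 22 semitones; 22 semitones up from C#2 gives B3.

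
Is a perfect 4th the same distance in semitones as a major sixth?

A perfect fourth is 5 semitones but a major sixth is 9 semitones — different sizes.

No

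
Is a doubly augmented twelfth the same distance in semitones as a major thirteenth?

Yes

A doubly augmented twelfth spans 21 semitones, and a major thirteenth also spans 21 semitones — they're enharmonic.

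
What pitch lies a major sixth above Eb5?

The sixth takes the letter from E up to C.
A major sixth is 9 semitones; 9 semitones up from Eb5 gives C6.

C6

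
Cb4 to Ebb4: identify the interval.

minor third

C to E spans three letter names (C-D-E), so the interval is some kind of third.
At 3 semitones, Cb4→Ebb4 falls one short of a major third: minor.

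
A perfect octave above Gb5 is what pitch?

The letter stays G (same as the start), shifted an octave up.
A perfect octave spans 12 semitones, so from Gb5 the target pitch is Gb6.

Gb6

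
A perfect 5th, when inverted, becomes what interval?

perfect fourth

Interval numbers invert to sum to nine: 5 + 4 = 9, so a fifth inverts to a fourth.
And perfect stays perfect under inversion, so we get a perfect fourth.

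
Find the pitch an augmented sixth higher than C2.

The sixth takes the letter from C up to A.
An augmented sixth spans 10 semitones, so from C2 the target pitch is A#2.

A#2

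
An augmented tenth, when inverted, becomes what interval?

diminished 6th

First reduce the compound augmented tenth to its simple form, an augmented third.
Inverted interval numbers add to nine, so a third pairs with a sixth (3 + 6 = 9).
The quality also flips — augmented becomes diminished — giving a diminished sixth.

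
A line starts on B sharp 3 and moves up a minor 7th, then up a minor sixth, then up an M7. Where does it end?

E sharp 6

B#3 up a minor seventh → A#4 (10 semitones).
A minor sixth up from A#4 is F#5.
Up a major seventh from F#5: E#6 (11 semitones up).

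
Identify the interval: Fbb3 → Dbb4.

F to D spans six letter names (F-G-A-B-C-D), so the interval is some kind of sixth.
Counting semitones, Fbb3→Dbb4 is 9, which is the major sixth.

major 6th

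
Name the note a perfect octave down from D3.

An octave keeps the letter name D, an octave down from D.
Moving 12 semitones down from D3 (the size of a perfect octave) reaches D2.

D2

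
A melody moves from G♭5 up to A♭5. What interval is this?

G to A spans two letter names (G-A) — that makes it a second of some quality.
Counting semitones, Gb5→Ab5 is 2, which is the major second.

major 2nd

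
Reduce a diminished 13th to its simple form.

Each octave removed subtracts seven from the number: 13 − 7 = 6.
So a diminished thirteenth is an octave plus a diminished sixth. The quality is unchanged.

diminished sixth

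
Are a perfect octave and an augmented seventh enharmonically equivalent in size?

A perfect octave = 12 semitones = an augmented seventh; enharmonically equal.

Yes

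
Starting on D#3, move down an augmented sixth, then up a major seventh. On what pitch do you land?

E3

Down an augmented sixth from D#3: F2 (10 semitones down).
F2 up a major seventh → E3 (11 semitones).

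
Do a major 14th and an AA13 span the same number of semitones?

A major fourteenth spans 23 semitones, and a doubly augmented thirteenth also spans 23 semitones — they're enharmonic.

Yes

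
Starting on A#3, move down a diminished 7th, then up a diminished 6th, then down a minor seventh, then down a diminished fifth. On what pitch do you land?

A diminished seventh down from A#3 is B##2.
Up a diminished sixth from B##2: G#3 (7 semitones up).
A minor seventh down from G#3 is A#2.
Down a diminished fifth from A#2: D##2 (6 semitones down).

D##2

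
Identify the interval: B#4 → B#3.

perfect octave

Descending from B#4 to B#3 is the same interval as ascending B#3 to B#4.
B to B is the same letter name, plus an octave: an octave.
The perfect octave spans 12 semitones, and B#3 to B#4 is exactly 12 semitones — so this is a perfect octave.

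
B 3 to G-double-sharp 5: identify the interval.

B to G spans six letter names (B-C-D-E-F-G), plus an octave, so the interval is some kind of thirteenth.
The major thirteenth is 21 semitones; here we have 22, one semitone wider: augmented.
(Equivalently, a compound augmented sixth: an augmented sixth plus an octave.)

augmented thirteenth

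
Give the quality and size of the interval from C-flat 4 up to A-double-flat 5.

C to A spans six letter names (C-D-E-F-G-A), plus an octave — that makes it a thirteenth of some quality.
A major thirteenth would be 21 semitones, but Cb4 to Abb5 is 20 — one semitone narrower, making it a minor thirteenth.
(Equivalently, a compound minor sixth: a minor sixth plus an octave.)

minor thirteenth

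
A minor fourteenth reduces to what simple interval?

minor seventh

Take out an octave (7 from the number): 14 − 7 = 7.
Quality carries through unchanged, so the simple form is a minor seventh.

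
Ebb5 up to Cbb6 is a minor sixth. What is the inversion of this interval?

Interval numbers invert to sum to nine: 6 + 3 = 9, so a sixth inverts to a third.
And minor becomes major under inversion, so we get a major third.

major 3rd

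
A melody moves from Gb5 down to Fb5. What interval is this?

Descending from Gb5 to Fb5 is the same interval as ascending Fb5 to Gb5.
F to G spans two letter names (F-G), so the interval is some kind of second.
The major second spans 2 semitones, and Fb5 to Gb5 is exactly 2 semitones — so this is a major second.

major 2nd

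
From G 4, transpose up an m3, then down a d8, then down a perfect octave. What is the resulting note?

B 2

G4 up a minor third → Bb4 (3 semitones).
Down a diminished octave from Bb4: B3 (11 semitones down).
Down a perfect octave from B3: B2 (12 semitones down).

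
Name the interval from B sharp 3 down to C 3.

Descending from B#3 to C3 is the same interval as ascending C3 to B#3.
C to B spans seven letter names (C-D-E-F-G-A-B): a seventh.
A major seventh would be 11 semitones; C3 to B#3 is 12, one semitone wider, so the interval is augmented.

A7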